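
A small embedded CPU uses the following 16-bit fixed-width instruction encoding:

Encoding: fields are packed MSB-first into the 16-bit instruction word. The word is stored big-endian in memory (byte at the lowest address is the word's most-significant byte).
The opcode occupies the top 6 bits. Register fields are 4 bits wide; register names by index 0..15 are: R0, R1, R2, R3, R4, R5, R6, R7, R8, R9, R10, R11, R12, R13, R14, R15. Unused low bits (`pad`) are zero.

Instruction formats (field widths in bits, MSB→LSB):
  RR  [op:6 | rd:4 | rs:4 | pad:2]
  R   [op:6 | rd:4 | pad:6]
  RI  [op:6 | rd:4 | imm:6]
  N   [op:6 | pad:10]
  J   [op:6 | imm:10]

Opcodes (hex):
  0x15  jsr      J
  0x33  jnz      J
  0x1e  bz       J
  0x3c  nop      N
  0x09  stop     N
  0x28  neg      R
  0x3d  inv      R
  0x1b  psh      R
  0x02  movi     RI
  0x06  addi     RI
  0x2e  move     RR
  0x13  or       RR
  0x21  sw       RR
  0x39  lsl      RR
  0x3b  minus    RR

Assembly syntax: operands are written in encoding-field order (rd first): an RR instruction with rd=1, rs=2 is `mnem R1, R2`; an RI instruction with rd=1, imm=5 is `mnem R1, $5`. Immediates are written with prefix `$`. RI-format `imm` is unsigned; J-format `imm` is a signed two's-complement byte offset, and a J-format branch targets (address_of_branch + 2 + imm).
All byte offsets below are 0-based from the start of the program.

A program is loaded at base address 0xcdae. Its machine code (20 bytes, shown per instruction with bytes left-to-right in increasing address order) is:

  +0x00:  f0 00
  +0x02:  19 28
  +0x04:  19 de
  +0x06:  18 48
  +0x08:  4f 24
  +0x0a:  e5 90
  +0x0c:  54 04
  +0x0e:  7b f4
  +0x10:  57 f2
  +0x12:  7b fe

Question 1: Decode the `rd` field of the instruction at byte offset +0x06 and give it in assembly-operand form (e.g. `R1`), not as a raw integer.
R1

off 0x06: read 18 48 as big → 0x1848
  op=0x1848>>10=0x6 ⇒ addi (RI)
  rd: (w>>6)&0xf=0x1 → R1
  imm: (w>>0)&0x3f=0x8 → $8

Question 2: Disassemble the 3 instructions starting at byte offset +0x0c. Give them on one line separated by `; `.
jsr $4; bz $-12; jsr $-14

[0c] 54 04 → 0x5404
  opcode bits[15:10]=0x15: jsr/J
  imm: (w>>0)&0x3ff=0x4 → $4
[0e] 7b f4 → 0x7bf4
  opcode bits[15:10]=0x1e: bz/J
  imm: (w>>0)&0x3ff=0x3f4 (s10→-12) → $-12
[10] 57 f2 → 0x57f2
  opcode bits[15:10]=0x15: jsr/J
  imm: (w>>0)&0x3ff=0x3f2 (s10→-14) → $-14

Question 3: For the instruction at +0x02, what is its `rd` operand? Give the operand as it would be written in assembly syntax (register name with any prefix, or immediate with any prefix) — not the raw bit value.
R4

@+02  big-endian(19 28) = 0x1928
  op=0x1928>>10=0x6 ⇒ addi (RI)
  rd: (w>>6)&0xf=0x4 → R4
  imm: (w>>0)&0x3f=0x28 → $40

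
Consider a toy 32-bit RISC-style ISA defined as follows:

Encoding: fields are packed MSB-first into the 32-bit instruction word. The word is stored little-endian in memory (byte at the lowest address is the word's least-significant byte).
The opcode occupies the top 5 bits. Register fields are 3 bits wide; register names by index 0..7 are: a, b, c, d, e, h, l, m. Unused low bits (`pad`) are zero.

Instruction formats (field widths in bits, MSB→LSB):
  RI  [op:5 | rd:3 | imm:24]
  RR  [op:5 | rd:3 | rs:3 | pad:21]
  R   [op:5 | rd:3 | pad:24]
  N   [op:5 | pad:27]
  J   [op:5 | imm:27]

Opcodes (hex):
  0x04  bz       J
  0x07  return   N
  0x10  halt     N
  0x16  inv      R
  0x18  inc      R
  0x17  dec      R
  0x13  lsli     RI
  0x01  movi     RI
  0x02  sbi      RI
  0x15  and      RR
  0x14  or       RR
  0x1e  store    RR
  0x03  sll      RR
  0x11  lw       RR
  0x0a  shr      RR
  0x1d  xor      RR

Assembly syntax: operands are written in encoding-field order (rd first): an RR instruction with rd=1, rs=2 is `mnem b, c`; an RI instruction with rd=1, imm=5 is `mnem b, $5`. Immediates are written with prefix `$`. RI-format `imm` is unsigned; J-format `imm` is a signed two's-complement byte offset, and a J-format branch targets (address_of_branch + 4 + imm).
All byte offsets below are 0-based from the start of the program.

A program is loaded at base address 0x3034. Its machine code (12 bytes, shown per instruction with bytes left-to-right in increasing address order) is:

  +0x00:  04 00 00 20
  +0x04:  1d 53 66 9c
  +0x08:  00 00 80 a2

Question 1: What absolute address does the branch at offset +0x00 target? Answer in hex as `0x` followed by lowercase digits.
0x303c

@+00  little-endian(04 00 00 20) = 0x20000004
  top 5b → 0x4 → bz [J]
  [26:0] imm=4 = $4
  target = base 0x3034 + off 0x00 + 4 + imm 4 = 0x303c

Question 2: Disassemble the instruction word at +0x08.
@+08  little-endian(00 00 80 a2) = 0xa2800000
  opcode bits[31:27]=0x14: or/RR
  rd@[26:24]=0x2 ⇒ c
  rs@[23:21]=0x4 ⇒ e

or c, e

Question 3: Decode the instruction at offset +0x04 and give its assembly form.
lsli e, $6705949

+0x04: 1d 53 66 9c ⇒ word 0x9c66531d (little)
  opcode bits[31:27]=0x13: lsli/RI
  rd: (w>>24)&0x7=0x4 → e
  imm: (w>>0)&0xffffff=0x66531d → $6705949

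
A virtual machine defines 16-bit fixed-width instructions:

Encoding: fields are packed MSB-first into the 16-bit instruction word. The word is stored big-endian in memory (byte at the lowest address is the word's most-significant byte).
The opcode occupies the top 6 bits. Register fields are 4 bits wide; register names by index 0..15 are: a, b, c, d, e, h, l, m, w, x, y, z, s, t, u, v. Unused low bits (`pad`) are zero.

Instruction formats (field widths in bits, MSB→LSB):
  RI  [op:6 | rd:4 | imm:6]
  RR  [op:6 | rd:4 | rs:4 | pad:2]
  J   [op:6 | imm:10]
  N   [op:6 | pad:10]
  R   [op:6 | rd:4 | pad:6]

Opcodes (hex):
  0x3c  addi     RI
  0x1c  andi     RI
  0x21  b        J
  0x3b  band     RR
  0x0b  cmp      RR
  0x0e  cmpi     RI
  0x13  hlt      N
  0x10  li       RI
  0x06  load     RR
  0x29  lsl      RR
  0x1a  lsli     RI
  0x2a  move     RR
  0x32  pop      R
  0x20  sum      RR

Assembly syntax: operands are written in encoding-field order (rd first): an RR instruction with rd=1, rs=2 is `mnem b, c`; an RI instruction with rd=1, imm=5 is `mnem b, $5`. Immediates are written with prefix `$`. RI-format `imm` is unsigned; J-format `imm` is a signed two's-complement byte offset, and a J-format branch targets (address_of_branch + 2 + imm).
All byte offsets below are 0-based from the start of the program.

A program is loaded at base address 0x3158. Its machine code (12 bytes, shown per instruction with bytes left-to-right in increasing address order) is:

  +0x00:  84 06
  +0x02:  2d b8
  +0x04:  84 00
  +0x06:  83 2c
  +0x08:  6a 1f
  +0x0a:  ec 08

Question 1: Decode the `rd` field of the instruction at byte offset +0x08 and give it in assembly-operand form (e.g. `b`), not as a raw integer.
w

+0x08: 6a 1f ⇒ word 0x6a1f (big)
  op=0x6a1f>>10=0x1a ⇒ lsli (RI)
  rd@[9:6]=0x8 ⇒ w
  imm@[5:0]=0x1f ⇒ $31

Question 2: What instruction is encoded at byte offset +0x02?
off 0x02: read 2d b8 as big → 0x2db8
  op=0x2db8>>10=0xb ⇒ cmp (RR)
  rd: (w>>6)&0xf=0x6 → l
  rs: (w>>2)&0xf=0xe → u

cmp l, u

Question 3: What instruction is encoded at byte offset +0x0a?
band a, c

+0x0a: ec 08 ⇒ word 0xec08 (big)
  opcode bits[15:10]=0x3b: band/RR
  [9:6] rd=0 = a
  [5:2] rs=2 = c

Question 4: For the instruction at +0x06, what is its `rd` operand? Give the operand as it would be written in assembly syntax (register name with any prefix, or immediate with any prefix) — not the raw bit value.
[06] 83 2c → 0x832c
  top 6b → 0x20 → sum [RR]
  rd@[9:6]=0xc ⇒ s
  rs@[5:2]=0xb ⇒ z

s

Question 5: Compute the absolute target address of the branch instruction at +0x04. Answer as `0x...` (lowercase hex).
0x315e

+0x04: 84 00 ⇒ word 0x8400 (big)
  top 6b → 0x21 → b [J]
  imm: (w>>0)&0x3ff=0x0 → $0
  target = base 0x3158 + off 0x04 + 2 + imm 0 = 0x315e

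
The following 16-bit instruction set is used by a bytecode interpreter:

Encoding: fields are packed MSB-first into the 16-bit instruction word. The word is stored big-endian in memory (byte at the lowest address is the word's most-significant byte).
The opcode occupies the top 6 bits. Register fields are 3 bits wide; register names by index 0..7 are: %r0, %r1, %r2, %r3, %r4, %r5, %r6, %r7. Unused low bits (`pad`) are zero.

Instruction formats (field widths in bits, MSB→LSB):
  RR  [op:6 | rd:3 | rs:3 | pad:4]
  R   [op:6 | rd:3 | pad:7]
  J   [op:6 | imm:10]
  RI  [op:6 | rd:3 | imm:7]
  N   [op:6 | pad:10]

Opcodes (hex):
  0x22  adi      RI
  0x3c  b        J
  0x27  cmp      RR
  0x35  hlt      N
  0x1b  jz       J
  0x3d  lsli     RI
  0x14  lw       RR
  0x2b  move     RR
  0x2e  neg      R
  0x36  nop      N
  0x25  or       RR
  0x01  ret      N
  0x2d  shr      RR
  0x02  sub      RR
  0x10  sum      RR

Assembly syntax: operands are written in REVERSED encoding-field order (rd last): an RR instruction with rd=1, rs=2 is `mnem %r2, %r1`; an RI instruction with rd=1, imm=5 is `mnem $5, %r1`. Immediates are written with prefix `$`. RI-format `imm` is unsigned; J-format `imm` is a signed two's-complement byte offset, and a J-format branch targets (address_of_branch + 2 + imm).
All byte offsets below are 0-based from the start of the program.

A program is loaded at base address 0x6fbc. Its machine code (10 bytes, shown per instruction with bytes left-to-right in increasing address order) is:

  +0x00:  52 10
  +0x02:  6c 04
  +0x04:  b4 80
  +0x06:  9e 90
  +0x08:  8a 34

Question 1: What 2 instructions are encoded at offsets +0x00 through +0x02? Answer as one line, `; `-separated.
lw %r1, %r4; jz $4

+0x00: 52 10 ⇒ word 0x5210 (big)
  opcode bits[15:10]=0x14: lw/RR
  rd@[9:7]=0x4 ⇒ %r4
  rs@[6:4]=0x1 ⇒ %r1
+0x02: 6c 04 ⇒ word 0x6c04 (big)
  opcode bits[15:10]=0x1b: jz/J
  imm@[9:0]=0x4 ⇒ $4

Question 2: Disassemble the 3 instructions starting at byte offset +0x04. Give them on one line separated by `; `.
off 0x04: read b4 80 as big → 0xb480
  top 6b → 0x2d → shr [RR]
  rd@[9:7]=0x1 ⇒ %r1
  rs@[6:4]=0x0 ⇒ %r0
off 0x06: read 9e 90 as big → 0x9e90
  top 6b → 0x27 → cmp [RR]
  rd@[9:7]=0x5 ⇒ %r5
  rs@[6:4]=0x1 ⇒ %r1
off 0x08: read 8a 34 as big → 0x8a34
  top 6b → 0x22 → adi [RI]
  rd@[9:7]=0x4 ⇒ %r4
  imm@[6:0]=0x34 ⇒ $52

shr %r0, %r1; cmp %r1, %r5; adi $52, %r4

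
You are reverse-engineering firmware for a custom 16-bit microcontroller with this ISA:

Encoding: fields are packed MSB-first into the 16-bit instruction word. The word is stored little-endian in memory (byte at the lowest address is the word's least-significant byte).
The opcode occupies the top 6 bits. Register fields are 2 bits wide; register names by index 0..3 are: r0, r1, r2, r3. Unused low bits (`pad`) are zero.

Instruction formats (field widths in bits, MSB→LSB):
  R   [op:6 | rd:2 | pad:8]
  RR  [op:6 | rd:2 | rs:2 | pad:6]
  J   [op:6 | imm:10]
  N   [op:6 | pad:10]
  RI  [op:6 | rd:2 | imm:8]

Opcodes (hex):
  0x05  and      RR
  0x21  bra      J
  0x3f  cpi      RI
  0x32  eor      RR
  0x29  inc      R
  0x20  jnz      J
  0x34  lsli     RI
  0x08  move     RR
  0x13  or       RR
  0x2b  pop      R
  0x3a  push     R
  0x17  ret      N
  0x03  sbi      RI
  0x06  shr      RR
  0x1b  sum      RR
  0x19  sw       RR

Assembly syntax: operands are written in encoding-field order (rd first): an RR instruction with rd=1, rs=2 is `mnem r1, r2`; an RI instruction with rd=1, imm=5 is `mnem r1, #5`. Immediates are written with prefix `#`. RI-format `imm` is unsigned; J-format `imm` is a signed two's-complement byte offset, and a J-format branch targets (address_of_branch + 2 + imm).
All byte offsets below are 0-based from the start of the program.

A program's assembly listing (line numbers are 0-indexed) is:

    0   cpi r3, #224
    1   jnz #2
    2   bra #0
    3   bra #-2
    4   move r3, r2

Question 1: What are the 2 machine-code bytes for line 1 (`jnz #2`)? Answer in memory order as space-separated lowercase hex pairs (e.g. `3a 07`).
02 80

line 1 (jnz): pack op=0x20:6|imm=2:10 = 0x8002; little→ 02 80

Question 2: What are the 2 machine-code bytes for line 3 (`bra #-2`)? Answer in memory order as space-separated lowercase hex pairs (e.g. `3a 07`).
fe 87

line 3 (bra): pack op=0x21:6|imm=-2:10 = 0x87fe; little→ fe 87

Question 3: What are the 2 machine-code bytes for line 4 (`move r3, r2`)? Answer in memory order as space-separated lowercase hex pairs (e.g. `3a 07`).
80 23

line 4 (move): pack op=0x8:6|rd=3:2|rs=2:2|pad=0:6 = 0x2380; little→ 80 23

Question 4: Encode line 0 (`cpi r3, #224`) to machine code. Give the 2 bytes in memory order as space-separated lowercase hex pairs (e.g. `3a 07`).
0. cpi fields op=0x3f:6|rd=3:2|imm=224:8 → word ffe0h → e0 ff

e0 ff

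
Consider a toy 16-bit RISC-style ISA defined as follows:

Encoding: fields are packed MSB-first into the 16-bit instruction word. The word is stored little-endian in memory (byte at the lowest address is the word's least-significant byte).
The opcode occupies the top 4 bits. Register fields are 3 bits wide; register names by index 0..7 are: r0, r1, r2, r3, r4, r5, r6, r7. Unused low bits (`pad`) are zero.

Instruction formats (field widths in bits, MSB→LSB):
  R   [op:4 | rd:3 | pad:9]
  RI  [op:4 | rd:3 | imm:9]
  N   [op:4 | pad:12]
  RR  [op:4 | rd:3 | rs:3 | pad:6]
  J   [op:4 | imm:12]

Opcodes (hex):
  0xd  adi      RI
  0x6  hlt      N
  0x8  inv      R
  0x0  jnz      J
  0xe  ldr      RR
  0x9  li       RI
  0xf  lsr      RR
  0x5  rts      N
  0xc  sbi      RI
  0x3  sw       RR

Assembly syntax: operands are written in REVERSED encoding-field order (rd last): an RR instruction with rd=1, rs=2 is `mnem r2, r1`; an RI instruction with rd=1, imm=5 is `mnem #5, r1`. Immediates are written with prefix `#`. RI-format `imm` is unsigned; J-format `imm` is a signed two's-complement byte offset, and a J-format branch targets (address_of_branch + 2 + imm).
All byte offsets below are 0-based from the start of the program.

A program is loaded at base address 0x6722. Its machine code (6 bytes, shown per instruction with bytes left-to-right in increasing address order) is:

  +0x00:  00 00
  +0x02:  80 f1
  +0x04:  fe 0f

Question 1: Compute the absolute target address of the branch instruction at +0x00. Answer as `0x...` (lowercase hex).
0x6724

@+00  little-endian(00 00) = 0x0000
  opcode bits[15:12]=0x0: jnz/J
  imm@[11:0]=0x0 ⇒ #0
  target = base 0x6722 + off 0x00 + 2 + imm 0 = 0x6724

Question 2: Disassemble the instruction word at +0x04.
jnz #-2

+0x04: fe 0f ⇒ word 0x0ffe (little)
  op=0x0ffe>>12=0x0 ⇒ jnz (J)
  imm@[11:0]=0xffe (s12→-2) ⇒ #-2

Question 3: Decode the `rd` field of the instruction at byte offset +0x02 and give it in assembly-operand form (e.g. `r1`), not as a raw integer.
r0

[02] 80 f1 → 0xf180
  top 4b → 0xf → lsr [RR]
  rd: (w>>9)&0x7=0x0 → r0
  rs: (w>>6)&0x7=0x6 → r6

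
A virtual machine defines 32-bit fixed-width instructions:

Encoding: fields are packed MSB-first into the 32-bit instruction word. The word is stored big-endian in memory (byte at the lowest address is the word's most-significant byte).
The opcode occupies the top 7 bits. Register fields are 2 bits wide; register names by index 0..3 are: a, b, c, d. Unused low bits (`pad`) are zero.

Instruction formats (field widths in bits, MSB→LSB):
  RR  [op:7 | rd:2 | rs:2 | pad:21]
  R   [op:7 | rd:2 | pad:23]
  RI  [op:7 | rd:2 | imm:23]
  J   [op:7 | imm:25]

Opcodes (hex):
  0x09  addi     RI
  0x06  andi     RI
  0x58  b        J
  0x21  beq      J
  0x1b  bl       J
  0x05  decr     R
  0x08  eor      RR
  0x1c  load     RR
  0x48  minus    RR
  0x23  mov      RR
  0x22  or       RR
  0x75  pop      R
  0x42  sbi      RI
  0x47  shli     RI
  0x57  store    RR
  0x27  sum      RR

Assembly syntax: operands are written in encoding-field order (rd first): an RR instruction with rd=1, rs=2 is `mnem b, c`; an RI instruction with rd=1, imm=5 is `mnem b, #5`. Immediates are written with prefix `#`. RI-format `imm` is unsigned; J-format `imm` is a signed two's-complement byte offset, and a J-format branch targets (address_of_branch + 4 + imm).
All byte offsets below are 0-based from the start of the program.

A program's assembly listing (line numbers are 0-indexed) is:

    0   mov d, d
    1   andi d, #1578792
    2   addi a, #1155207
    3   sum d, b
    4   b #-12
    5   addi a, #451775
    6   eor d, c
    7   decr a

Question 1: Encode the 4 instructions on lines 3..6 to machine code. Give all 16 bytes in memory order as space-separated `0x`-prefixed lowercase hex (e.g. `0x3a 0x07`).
0x4f 0xa0 0x00 0x00 0xb1 0xff 0xff 0xf4 0x12 0x06 0xe4 0xbf 0x11 0xc0 0x00 0x00

L3: sum op=0x27:7|rd=3:2|rs=1:2|pad=0:21 ⇒ 0x4fa00000 ⇒ big 4f a0 00 00
L4: b op=0x58:7|imm=-12:25 ⇒ 0xb1fffff4 ⇒ big b1 ff ff f4
L5: addi op=0x9:7|rd=0:2|imm=451775:23 ⇒ 0x1206e4bf ⇒ big 12 06 e4 bf
L6: eor op=0x8:7|rd=3:2|rs=2:2|pad=0:21 ⇒ 0x11c00000 ⇒ big 11 c0 00 00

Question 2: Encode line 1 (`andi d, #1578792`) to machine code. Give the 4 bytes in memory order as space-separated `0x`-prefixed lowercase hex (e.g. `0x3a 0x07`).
1. andi fields op=0x6:7|rd=3:2|imm=1578792:23 → word 0d981728h → 0d 98 17 28

0x0d 0x98 0x17 0x28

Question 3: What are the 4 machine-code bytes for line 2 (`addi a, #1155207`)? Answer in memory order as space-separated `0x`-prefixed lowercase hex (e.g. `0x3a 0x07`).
L2: addi op=0x9:7|rd=0:2|imm=1155207:23 ⇒ 0x1211a087 ⇒ big 12 11 a0 87

0x12 0x11 0xa0 0x87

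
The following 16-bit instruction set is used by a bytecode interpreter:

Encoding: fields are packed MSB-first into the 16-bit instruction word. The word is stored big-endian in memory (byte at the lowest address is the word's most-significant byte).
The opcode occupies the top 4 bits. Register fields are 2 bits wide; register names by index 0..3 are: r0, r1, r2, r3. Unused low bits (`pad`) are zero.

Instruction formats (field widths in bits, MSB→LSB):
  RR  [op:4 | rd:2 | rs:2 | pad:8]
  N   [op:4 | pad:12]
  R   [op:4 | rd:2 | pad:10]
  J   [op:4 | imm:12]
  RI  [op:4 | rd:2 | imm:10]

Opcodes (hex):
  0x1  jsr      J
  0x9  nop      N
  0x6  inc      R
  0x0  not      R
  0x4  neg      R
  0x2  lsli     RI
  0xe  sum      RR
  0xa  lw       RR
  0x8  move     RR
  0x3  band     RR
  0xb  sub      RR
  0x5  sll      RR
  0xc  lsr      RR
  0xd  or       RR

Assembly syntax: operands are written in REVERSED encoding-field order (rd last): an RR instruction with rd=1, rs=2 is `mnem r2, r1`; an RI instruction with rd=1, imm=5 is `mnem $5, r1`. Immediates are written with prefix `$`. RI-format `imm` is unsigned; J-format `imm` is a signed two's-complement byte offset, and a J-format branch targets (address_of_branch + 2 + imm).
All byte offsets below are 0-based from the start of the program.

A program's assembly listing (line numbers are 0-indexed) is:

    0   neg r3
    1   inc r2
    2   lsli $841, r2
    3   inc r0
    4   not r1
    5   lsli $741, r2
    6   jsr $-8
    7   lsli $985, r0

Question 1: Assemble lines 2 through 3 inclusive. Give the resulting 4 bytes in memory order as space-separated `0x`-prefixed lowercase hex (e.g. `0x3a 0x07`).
0x2b 0x49 0x60 0x00

line 2 (lsli): pack op=0x2:4|rd=2:2|imm=841:10 = 0x2b49; big→ 2b 49
line 3 (inc): pack op=0x6:4|rd=0:2|pad=0:10 = 0x6000; big→ 60 00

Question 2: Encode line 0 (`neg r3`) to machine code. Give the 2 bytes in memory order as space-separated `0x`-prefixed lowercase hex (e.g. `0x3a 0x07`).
0x4c 0x00

0. neg fields op=0x4:4|rd=3:2|pad=0:10 → word 4c00h → 4c 00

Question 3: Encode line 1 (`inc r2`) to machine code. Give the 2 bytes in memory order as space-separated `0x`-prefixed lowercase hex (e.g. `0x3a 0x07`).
0x68 0x00

L1: inc op=0x6:4|rd=2:2|pad=0:10 ⇒ 0x6800 ⇒ big 68 00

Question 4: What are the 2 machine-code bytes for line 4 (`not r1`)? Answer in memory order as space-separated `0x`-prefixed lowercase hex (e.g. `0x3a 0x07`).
4. not fields op=0x0:4|rd=1:2|pad=0:10 → word 0400h → 04 00

0x04 0x00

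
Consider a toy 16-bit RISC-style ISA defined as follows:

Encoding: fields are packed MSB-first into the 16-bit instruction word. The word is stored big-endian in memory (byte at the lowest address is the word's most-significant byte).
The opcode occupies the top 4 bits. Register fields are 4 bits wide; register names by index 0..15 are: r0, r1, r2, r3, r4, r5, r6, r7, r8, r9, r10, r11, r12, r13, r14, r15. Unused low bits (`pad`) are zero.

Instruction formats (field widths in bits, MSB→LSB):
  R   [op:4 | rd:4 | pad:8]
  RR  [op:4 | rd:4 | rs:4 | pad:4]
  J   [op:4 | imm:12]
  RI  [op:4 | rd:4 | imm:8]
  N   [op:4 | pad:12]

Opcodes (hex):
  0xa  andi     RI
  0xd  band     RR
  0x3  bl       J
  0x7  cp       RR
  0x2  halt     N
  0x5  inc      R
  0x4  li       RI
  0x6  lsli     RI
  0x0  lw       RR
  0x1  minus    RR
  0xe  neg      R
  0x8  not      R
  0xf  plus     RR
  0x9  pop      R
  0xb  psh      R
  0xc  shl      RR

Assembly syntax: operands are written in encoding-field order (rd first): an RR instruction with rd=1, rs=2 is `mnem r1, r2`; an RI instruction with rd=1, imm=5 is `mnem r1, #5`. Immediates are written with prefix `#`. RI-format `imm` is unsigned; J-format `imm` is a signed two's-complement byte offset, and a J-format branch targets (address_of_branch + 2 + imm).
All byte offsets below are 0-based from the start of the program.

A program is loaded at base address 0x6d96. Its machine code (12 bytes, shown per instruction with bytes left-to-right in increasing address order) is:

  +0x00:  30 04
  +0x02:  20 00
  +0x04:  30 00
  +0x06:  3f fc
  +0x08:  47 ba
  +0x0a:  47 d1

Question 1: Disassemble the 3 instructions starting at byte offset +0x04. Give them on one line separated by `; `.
+0x04: 30 00 ⇒ word 0x3000 (big)
  opcode bits[15:12]=0x3: bl/J
  imm: (w>>0)&0xfff=0x0 → #0
+0x06: 3f fc ⇒ word 0x3ffc (big)
  opcode bits[15:12]=0x3: bl/J
  imm: (w>>0)&0xfff=0xffc (s12→-4) → #-4
+0x08: 47 ba ⇒ word 0x47ba (big)
  opcode bits[15:12]=0x4: li/RI
  rd: (w>>8)&0xf=0x7 → r7
  imm: (w>>0)&0xff=0xba → #186

bl #0; bl #-4; li r7, #186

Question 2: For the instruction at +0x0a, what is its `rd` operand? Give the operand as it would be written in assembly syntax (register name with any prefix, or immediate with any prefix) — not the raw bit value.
+0x0a: 47 d1 ⇒ word 0x47d1 (big)
  opcode bits[15:12]=0x4: li/RI
  [11:8] rd=7 = r7
  [7:0] imm=209 = #209

r7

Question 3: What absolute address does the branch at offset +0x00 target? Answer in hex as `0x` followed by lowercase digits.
0x6d9c

+0x00: 30 04 ⇒ word 0x3004 (big)
  opcode bits[15:12]=0x3: bl/J
  imm@[11:0]=0x4 ⇒ #4
  target = base 0x6d96 + off 0x00 + 2 + imm 4 = 0x6d9c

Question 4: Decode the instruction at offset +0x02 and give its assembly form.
halt

+0x02: 20 00 ⇒ word 0x2000 (big)
  op=0x2000>>12=0x2 ⇒ halt (N)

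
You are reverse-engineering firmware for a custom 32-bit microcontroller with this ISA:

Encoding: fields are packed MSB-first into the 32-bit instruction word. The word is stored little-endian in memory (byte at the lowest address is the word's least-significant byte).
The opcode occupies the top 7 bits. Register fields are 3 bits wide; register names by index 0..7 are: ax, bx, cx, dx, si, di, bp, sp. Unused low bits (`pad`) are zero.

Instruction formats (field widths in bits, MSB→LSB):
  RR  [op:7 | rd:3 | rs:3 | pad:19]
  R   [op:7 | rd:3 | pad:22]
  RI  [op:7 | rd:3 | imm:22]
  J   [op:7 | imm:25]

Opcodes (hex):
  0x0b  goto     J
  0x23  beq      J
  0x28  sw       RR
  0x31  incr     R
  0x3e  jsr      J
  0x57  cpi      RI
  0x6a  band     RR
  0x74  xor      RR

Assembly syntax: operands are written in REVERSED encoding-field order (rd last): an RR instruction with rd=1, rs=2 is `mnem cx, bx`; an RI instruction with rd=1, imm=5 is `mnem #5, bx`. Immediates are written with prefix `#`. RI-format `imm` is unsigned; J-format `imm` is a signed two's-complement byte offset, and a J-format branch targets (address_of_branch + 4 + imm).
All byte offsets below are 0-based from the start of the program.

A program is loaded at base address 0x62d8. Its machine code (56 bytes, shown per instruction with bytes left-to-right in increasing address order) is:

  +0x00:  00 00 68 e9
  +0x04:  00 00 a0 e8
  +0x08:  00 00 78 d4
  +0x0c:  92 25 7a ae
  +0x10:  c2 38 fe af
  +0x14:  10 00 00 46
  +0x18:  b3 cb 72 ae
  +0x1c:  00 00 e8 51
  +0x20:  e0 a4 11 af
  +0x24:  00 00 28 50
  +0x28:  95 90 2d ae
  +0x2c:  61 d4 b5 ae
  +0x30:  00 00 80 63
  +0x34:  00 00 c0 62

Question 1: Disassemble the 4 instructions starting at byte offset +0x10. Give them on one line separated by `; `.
+0x10: c2 38 fe af ⇒ word 0xaffe38c2 (little)
  opcode bits[31:25]=0x57: cpi/RI
  [24:22] rd=7 = sp
  [21:0] imm=4077762 = #4077762
+0x14: 10 00 00 46 ⇒ word 0x46000010 (little)
  opcode bits[31:25]=0x23: beq/J
  [24:0] imm=16 = #16
+0x18: b3 cb 72 ae ⇒ word 0xae72cbb3 (little)
  opcode bits[31:25]=0x57: cpi/RI
  [24:22] rd=1 = bx
  [21:0] imm=3328947 = #3328947
+0x1c: 00 00 e8 51 ⇒ word 0x51e80000 (little)
  opcode bits[31:25]=0x28: sw/RR
  [24:22] rd=7 = sp
  [21:19] rs=5 = di

cpi #4077762, sp; beq #16; cpi #3328947, bx; sw di, sp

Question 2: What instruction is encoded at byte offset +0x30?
incr bp

[30] 00 00 80 63 → 0x63800000
  op=0x63800000>>25=0x31 ⇒ incr (R)
  rd@[24:22]=0x6 ⇒ bp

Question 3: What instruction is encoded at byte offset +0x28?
off 0x28: read 95 90 2d ae as little → 0xae2d9095
  op=0xae2d9095>>25=0x57 ⇒ cpi (RI)
  [24:22] rd=0 = ax
  [21:0] imm=2986133 = #2986133

cpi #2986133, ax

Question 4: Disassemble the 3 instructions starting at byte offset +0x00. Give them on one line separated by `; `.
@+00  little-endian(00 00 68 e9) = 0xe9680000
  op=0xe9680000>>25=0x74 ⇒ xor (RR)
  rd@[24:22]=0x5 ⇒ di
  rs@[21:19]=0x5 ⇒ di
@+04  little-endian(00 00 a0 e8) = 0xe8a00000
  op=0xe8a00000>>25=0x74 ⇒ xor (RR)
  rd@[24:22]=0x2 ⇒ cx
  rs@[21:19]=0x4 ⇒ si
@+08  little-endian(00 00 78 d4) = 0xd4780000
  op=0xd4780000>>25=0x6a ⇒ band (RR)
  rd@[24:22]=0x1 ⇒ bx
  rs@[21:19]=0x7 ⇒ sp

xor di, di; xor si, cx; band sp, bx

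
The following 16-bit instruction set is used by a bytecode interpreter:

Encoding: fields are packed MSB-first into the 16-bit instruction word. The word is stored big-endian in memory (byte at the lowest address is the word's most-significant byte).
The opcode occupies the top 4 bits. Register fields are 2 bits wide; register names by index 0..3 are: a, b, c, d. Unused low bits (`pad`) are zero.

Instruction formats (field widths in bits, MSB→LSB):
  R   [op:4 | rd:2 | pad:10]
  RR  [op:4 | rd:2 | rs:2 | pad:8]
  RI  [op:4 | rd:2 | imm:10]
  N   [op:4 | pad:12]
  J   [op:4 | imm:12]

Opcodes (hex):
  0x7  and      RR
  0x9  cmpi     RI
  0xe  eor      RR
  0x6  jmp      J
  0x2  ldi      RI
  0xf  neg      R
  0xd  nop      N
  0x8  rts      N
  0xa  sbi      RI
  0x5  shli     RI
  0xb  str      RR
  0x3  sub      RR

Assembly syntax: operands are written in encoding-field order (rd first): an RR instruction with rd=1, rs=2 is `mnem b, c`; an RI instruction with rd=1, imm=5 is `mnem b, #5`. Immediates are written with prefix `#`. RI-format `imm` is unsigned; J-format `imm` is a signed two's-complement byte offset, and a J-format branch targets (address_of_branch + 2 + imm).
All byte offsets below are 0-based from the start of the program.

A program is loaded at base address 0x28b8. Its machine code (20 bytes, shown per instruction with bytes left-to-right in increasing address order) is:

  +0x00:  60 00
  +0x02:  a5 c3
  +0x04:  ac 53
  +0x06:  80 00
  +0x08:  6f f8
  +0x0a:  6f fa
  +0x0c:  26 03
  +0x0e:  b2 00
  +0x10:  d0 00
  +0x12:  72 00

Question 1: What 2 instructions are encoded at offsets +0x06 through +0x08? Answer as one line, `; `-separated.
[06] 80 00 → 0x8000
  op=0x8000>>12=0x8 ⇒ rts (N)
[08] 6f f8 → 0x6ff8
  op=0x6ff8>>12=0x6 ⇒ jmp (J)
  [11:0] imm=4088 (s12→-8) = #-8

rts; jmp #-8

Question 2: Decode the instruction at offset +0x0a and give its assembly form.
jmp #-6

@+0a  big-endian(6f fa) = 0x6ffa
  opcode bits[15:12]=0x6: jmp/J
  imm: (w>>0)&0xfff=0xffa (s12→-6) → #-6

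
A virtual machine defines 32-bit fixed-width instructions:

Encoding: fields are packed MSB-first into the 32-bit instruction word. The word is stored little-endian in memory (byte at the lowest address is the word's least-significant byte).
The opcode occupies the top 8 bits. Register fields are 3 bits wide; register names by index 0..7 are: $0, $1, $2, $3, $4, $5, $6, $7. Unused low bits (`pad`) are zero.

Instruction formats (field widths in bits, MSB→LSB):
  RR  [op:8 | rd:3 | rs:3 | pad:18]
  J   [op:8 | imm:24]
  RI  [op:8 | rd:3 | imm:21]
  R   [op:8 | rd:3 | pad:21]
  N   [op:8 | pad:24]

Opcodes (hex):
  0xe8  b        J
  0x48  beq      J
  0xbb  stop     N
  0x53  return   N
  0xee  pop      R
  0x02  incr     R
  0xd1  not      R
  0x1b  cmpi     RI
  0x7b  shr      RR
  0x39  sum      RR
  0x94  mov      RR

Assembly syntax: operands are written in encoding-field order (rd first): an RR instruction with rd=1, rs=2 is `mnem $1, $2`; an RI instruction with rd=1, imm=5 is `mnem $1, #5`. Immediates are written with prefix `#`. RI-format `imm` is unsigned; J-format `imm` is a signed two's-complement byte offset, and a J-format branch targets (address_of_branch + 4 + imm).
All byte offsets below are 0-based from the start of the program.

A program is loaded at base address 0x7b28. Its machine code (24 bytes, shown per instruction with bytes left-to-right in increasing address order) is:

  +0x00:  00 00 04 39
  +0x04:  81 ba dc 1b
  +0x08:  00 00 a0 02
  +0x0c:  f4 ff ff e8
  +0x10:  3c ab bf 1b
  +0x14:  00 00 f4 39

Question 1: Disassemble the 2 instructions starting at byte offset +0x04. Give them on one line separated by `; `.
cmpi $6, #1882753; incr $5

@+04  little-endian(81 ba dc 1b) = 0x1bdcba81
  opcode bits[31:24]=0x1b: cmpi/RI
  rd@[23:21]=0x6 ⇒ $6
  imm@[20:0]=0x1cba81 ⇒ #1882753
@+08  little-endian(00 00 a0 02) = 0x02a00000
  opcode bits[31:24]=0x2: incr/R
  rd@[23:21]=0x5 ⇒ $5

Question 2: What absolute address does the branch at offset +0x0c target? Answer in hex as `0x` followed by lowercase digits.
0x7b2c

+0x0c: f4 ff ff e8 ⇒ word 0xe8fffff4 (little)
  top 8b → 0xe8 → b [J]
  [23:0] imm=16777204 (s24→-12) = #-12
  target = base 0x7b28 + off 0x0c + 4 + imm -12 = 0x7b2c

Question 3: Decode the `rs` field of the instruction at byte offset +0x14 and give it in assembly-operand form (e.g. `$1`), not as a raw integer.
+0x14: 00 00 f4 39 ⇒ word 0x39f40000 (little)
  top 8b → 0x39 → sum [RR]
  rd: (w>>21)&0x7=0x7 → $7
  rs: (w>>18)&0x7=0x5 → $5

$5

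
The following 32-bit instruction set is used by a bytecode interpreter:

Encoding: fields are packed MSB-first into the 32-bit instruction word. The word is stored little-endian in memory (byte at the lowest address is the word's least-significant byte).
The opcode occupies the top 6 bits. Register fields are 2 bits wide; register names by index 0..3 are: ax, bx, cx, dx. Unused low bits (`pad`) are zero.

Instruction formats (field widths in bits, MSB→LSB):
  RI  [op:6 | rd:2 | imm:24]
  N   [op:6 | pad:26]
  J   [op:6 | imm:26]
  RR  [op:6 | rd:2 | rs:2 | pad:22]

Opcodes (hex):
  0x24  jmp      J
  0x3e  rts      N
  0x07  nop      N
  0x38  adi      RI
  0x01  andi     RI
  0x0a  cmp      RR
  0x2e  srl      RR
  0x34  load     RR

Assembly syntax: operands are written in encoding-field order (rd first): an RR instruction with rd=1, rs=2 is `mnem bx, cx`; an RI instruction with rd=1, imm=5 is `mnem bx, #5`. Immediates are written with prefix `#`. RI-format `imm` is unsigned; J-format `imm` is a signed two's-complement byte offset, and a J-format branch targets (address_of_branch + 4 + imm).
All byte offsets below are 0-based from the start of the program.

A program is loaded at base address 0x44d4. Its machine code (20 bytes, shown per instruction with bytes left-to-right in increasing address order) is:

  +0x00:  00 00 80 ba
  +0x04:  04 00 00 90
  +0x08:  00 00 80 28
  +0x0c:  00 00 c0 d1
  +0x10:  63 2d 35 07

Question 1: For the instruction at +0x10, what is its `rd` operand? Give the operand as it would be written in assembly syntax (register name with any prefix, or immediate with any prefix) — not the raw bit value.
@+10  little-endian(63 2d 35 07) = 0x07352d63
  opcode bits[31:26]=0x1: andi/RI
  rd: (w>>24)&0x3=0x3 → dx
  imm: (w>>0)&0xffffff=0x352d63 → #3485027

dx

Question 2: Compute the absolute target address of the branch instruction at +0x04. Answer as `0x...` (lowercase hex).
0x44e0

[04] 04 00 00 90 → 0x90000004
  op=0x90000004>>26=0x24 ⇒ jmp (J)
  imm@[25:0]=0x4 ⇒ #4
  target = base 0x44d4 + off 0x04 + 4 + imm 4 = 0x44e0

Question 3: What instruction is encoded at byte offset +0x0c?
[0c] 00 00 c0 d1 → 0xd1c00000
  top 6b → 0x34 → load [RR]
  rd@[25:24]=0x1 ⇒ bx
  rs@[23:22]=0x3 ⇒ dx

load bx, dx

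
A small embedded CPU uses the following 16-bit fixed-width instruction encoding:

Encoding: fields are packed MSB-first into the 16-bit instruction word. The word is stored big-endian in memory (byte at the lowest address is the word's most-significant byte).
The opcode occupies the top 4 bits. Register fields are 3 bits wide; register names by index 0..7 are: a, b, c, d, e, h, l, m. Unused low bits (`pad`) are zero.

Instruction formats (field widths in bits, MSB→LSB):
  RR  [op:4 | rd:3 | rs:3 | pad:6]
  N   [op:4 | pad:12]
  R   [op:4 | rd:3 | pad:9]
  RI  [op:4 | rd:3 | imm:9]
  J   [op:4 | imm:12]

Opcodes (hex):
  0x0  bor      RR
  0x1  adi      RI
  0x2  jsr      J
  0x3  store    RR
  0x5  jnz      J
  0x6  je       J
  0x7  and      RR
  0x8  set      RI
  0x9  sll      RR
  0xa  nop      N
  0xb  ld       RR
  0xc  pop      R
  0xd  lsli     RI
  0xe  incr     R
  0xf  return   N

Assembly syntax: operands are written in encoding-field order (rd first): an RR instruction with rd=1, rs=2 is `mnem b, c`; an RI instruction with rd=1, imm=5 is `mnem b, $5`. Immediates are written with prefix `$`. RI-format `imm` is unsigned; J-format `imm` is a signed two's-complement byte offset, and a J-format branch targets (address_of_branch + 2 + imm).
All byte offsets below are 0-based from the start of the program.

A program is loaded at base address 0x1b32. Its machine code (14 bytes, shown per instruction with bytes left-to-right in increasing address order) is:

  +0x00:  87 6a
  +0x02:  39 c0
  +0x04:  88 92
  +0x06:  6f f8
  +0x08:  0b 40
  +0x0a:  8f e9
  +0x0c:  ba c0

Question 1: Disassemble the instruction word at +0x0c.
ld h, d

+0x0c: ba c0 ⇒ word 0xbac0 (big)
  opcode bits[15:12]=0xb: ld/RR
  rd@[11:9]=0x5 ⇒ h
  rs@[8:6]=0x3 ⇒ d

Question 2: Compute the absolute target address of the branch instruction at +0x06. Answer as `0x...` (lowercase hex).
[06] 6f f8 → 0x6ff8
  opcode bits[15:12]=0x6: je/J
  imm@[11:0]=0xff8 (s12→-8) ⇒ $-8
  target = base 0x1b32 + off 0x06 + 2 + imm -8 = 0x1b32

0x1b32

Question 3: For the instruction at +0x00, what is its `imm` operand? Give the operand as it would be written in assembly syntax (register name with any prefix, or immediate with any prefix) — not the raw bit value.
$362

off 0x00: read 87 6a as big → 0x876a
  op=0x876a>>12=0x8 ⇒ set (RI)
  rd: (w>>9)&0x7=0x3 → d
  imm: (w>>0)&0x1ff=0x16a → $362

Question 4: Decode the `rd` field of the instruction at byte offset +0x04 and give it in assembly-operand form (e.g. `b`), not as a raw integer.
e

@+04  big-endian(88 92) = 0x8892
  op=0x8892>>12=0x8 ⇒ set (RI)
  [11:9] rd=4 = e
  [8:0] imm=146 = $146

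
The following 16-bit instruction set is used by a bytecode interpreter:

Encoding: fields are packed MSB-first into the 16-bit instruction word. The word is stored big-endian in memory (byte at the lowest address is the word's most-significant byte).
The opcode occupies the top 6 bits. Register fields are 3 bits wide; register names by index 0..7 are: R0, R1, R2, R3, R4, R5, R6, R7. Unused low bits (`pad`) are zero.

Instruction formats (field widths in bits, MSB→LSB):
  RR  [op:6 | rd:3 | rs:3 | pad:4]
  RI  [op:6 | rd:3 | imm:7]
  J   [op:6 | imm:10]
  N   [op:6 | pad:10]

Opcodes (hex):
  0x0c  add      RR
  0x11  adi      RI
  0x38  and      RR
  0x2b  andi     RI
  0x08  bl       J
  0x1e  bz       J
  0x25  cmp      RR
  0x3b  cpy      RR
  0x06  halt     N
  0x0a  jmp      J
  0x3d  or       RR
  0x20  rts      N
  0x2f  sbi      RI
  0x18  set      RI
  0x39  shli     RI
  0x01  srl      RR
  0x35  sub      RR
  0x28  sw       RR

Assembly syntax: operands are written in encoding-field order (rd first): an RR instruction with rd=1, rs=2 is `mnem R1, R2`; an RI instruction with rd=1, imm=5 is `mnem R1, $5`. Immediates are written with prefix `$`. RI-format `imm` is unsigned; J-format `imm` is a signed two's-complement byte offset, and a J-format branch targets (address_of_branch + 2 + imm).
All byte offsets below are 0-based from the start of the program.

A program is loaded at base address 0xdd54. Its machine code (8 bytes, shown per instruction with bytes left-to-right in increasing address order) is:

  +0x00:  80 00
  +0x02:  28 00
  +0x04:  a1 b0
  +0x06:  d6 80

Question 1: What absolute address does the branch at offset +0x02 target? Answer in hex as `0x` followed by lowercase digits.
0xdd58

[02] 28 00 → 0x2800
  opcode bits[15:10]=0xa: jmp/J
  imm: (w>>0)&0x3ff=0x0 → $0
  target = base 0xdd54 + off 0x02 + 2 + imm 0 = 0xdd58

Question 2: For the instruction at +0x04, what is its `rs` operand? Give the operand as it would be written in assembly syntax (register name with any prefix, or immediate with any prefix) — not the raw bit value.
R3

[04] a1 b0 → 0xa1b0
  opcode bits[15:10]=0x28: sw/RR
  rd@[9:7]=0x3 ⇒ R3
  rs@[6:4]=0x3 ⇒ R3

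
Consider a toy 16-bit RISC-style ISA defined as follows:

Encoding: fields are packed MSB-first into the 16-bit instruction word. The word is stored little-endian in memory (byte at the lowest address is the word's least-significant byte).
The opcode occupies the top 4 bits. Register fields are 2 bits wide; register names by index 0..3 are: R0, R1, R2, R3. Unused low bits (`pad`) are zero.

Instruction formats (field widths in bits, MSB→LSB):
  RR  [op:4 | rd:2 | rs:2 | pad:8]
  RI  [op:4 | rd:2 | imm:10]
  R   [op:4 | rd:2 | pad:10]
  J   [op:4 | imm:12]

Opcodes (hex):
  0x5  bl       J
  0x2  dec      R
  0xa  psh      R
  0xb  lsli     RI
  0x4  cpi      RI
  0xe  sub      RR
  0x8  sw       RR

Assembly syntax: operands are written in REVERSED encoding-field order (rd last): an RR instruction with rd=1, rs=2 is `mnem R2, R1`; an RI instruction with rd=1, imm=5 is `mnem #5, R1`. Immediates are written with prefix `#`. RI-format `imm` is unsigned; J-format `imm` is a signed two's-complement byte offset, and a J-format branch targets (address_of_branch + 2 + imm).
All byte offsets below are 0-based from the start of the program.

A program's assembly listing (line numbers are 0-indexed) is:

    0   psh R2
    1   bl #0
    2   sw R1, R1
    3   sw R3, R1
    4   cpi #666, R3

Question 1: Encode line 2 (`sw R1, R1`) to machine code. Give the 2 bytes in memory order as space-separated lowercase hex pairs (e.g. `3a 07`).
line 2 (sw): pack op=0x8:4|rd=1:2|rs=1:2|pad=0:8 = 0x8500; little→ 00 85

00 85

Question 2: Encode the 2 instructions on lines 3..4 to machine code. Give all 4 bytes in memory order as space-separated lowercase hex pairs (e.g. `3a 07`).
00 87 9a 4e

line 3 (sw): pack op=0x8:4|rd=1:2|rs=3:2|pad=0:8 = 0x8700; little→ 00 87
line 4 (cpi): pack op=0x4:4|rd=3:2|imm=666:10 = 0x4e9a; little→ 9a 4e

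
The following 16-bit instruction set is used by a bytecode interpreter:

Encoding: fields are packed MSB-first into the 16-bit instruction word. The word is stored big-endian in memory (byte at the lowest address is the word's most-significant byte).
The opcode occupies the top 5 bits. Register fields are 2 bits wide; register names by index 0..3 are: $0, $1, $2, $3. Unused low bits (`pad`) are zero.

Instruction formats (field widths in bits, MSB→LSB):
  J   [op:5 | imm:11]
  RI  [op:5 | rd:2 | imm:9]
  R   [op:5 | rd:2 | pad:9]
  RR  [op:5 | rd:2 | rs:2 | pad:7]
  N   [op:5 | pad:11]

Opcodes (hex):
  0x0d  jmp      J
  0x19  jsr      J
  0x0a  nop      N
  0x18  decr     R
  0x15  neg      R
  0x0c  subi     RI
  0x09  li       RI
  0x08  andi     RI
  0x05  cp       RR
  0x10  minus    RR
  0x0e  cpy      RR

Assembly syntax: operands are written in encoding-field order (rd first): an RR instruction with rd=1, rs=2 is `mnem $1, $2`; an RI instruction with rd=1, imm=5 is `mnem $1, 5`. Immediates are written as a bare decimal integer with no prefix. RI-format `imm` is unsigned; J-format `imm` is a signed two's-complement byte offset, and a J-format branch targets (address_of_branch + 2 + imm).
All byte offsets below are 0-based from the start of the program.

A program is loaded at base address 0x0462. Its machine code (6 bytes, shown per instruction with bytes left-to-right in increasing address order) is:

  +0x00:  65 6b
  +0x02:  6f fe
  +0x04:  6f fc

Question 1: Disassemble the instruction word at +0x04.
jmp -4

@+04  big-endian(6f fc) = 0x6ffc
  top 5b → 0xd → jmp [J]
  [10:0] imm=2044 (s11→-4) = -4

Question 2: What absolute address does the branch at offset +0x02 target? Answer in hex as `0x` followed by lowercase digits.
0x0464

+0x02: 6f fe ⇒ word 0x6ffe (big)
  top 5b → 0xd → jmp [J]
  imm: (w>>0)&0x7ff=0x7fe (s11→-2) → -2
  target = base 0x0462 + off 0x02 + 2 + imm -2 = 0x0464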